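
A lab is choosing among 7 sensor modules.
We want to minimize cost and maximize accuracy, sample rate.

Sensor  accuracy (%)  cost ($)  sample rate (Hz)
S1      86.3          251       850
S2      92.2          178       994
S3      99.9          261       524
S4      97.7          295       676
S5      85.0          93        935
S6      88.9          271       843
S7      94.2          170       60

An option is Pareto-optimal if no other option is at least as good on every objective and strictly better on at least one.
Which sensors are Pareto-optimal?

S2, S3, S4, S5, S7

S1: dominated by S2 (accuracy 92.2≥86.3, cost 178≤251, sample rate 994≥850).
S2: not dominated (best sample rate).
S3: not dominated (best accuracy).
S4: not dominated.
S5: not dominated (best cost).
S6: dominated by S2 (accuracy 92.2≥88.9, cost 178≤271, sample rate 994≥843).
S7: not dominated.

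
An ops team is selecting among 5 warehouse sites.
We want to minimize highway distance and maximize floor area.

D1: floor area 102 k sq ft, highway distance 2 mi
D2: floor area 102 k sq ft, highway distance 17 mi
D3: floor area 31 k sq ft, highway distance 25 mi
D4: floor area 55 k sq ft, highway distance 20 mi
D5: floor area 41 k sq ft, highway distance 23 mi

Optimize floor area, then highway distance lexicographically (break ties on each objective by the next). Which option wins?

D1

First maximize floor area: best is 102, kept {D1, D2}.
Then minimize highway distance: best is 2, kept {D1}.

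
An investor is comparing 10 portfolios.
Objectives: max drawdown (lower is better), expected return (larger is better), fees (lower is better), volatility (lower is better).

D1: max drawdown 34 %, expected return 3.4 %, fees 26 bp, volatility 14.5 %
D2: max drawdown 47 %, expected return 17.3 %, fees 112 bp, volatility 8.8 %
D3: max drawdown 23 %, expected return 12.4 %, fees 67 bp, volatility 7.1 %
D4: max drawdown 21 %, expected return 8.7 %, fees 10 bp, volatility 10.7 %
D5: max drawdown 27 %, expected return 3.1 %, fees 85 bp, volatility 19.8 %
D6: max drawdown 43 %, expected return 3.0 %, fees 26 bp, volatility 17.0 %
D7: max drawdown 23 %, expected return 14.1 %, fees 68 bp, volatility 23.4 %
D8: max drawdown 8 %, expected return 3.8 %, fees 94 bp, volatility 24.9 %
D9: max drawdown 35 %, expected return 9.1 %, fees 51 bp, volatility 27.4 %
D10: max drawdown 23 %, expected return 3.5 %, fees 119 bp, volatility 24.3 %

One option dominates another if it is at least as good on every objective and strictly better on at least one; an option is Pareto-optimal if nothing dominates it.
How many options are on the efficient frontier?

6

D1: dominated by D4 (max drawdown 21≤34, expected return 8.7≥3.4, fees 10≤26, volatility 10.7≤14.5).
D2: not dominated (best expected return).
D3: not dominated (best volatility).
D4: not dominated (best fees).
D5: dominated by D3 (max drawdown 23≤27, expected return 12.4≥3.1, fees 67≤85, volatility 7.1≤19.8).
D6: dominated by D1 (max drawdown 34≤43, expected return 3.4≥3.0, fees 26≤26, volatility 14.5≤17.0).
D7: not dominated.
D8: not dominated (best max drawdown).
D9: not dominated.
D10: dominated by D3 (max drawdown 23≤23, expected return 12.4≥3.5, fees 67≤119, volatility 7.1≤24.3).
Pareto-optimal: D2, D3, D4, D7, D8, D9 → 6.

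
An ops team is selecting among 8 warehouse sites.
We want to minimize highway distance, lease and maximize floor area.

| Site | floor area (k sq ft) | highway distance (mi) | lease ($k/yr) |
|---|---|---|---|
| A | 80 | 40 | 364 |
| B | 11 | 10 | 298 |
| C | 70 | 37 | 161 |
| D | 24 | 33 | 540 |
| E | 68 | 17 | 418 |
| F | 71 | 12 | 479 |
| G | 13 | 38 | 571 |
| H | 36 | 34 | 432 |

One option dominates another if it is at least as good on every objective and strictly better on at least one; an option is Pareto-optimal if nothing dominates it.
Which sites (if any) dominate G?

C: floor area 70≥13, highway distance 37≤38, lease 161≤571 — dominates G.
D: floor area 24≥13, highway distance 33≤38, lease 540≤571 — dominates G.
E: floor area 68≥13, highway distance 17≤38, lease 418≤571 — dominates G.
F: floor area 71≥13, highway distance 12≤38, lease 479≤571 — dominates G.
H: floor area 36≥13, highway distance 34≤38, lease 432≤571 — dominates G.
Others (A, B) are each worse than G on at least one objective.

C, D, E, F, H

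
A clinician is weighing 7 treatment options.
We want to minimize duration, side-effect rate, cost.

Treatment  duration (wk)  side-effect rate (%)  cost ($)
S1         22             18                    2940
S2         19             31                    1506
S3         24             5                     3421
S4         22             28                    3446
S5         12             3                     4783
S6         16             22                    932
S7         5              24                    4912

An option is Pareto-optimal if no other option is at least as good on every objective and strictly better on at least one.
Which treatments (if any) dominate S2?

S6

S6: duration 16≤19, side-effect rate 22≤31, cost 932≤1506 — dominates S2.
Others (S1, S3, S4, S5, S7) are each worse than S2 on at least one objective.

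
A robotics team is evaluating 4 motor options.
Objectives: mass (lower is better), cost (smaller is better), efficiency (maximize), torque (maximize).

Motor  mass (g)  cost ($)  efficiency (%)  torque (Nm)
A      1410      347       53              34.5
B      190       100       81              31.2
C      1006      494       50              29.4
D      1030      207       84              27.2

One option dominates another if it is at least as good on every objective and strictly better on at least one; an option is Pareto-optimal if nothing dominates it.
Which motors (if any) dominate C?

B

B: mass 190≤1006, cost 100≤494, efficiency 81≥50, torque 31.2≥29.4 — dominates C.
Others (A, D) are each worse than C on at least one objective.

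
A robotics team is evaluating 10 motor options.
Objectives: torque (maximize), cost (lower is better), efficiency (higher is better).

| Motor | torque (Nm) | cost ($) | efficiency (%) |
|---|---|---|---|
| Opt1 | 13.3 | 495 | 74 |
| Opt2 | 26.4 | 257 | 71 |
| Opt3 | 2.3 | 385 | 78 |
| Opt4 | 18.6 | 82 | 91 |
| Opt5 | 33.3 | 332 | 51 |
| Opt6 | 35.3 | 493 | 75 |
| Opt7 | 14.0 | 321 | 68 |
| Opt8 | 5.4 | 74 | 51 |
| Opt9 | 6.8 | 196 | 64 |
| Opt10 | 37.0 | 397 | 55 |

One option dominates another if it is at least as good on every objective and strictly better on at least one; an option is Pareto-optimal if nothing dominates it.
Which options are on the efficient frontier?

Opt2, Opt4, Opt5, Opt6, Opt8, Opt10

Opt1: dominated by Opt4 (torque 18.6≥13.3, cost 82≤495, efficiency 91≥74).
Opt2: not dominated.
Opt3: dominated by Opt4 (torque 18.6≥2.3, cost 82≤385, efficiency 91≥78).
Opt4: not dominated (best efficiency).
Opt5: not dominated.
Opt6: not dominated.
Opt7: dominated by Opt2 (torque 26.4≥14.0, cost 257≤321, efficiency 71≥68).
Opt8: not dominated (best cost).
Opt9: dominated by Opt4 (torque 18.6≥6.8, cost 82≤196, efficiency 91≥64).
Opt10: not dominated (best torque).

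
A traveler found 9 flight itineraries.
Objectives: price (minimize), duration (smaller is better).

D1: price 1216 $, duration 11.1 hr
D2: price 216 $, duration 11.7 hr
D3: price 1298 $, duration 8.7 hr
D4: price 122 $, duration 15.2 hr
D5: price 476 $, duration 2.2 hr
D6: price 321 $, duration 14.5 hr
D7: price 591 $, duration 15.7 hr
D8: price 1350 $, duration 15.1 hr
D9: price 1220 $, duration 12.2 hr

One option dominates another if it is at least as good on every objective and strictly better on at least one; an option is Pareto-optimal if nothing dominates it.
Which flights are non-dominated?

D1: dominated by D5 (price 476≤1216, duration 2.2≤11.1).
D2: not dominated.
D3: dominated by D5 (price 476≤1298, duration 2.2≤8.7).
D4: not dominated (best price).
D5: not dominated (best duration).
D6: dominated by D2 (price 216≤321, duration 11.7≤14.5).
D7: dominated by D2 (price 216≤591, duration 11.7≤15.7).
D8: dominated by D1 (price 1216≤1350, duration 11.1≤15.1).
D9: dominated by D1 (price 1216≤1220, duration 11.1≤12.2).

D2, D4, D5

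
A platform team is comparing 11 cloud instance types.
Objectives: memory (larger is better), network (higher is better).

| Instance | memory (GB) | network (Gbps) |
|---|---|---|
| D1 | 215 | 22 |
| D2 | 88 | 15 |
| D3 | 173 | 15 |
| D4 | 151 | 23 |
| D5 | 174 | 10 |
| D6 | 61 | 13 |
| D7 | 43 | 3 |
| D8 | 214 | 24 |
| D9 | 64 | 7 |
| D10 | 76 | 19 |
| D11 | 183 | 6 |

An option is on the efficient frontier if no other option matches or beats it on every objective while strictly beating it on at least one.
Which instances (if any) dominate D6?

D1: memory 215≥61, network 22≥13 — dominates D6.
D2: memory 88≥61, network 15≥13 — dominates D6.
D3: memory 173≥61, network 15≥13 — dominates D6.
D4: memory 151≥61, network 23≥13 — dominates D6.
D8: memory 214≥61, network 24≥13 — dominates D6.
D10: memory 76≥61, network 19≥13 — dominates D6.
Others (D5, D7, D9, D11) are each worse than D6 on at least one objective.

D1, D2, D3, D4, D8, D10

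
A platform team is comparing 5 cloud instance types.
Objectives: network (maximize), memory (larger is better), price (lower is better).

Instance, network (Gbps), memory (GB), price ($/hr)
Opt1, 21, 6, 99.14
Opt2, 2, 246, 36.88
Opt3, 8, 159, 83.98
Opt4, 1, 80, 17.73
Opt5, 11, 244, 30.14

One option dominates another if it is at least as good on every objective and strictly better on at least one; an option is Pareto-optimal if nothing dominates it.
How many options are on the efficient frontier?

Opt1: not dominated (best network).
Opt2: not dominated (best memory).
Opt3: dominated by Opt5 (network 11≥8, memory 244≥159, price 30.14≤83.98).
Opt4: not dominated (best price).
Opt5: not dominated.
Pareto-optimal: Opt1, Opt2, Opt4, Opt5 → 4.

4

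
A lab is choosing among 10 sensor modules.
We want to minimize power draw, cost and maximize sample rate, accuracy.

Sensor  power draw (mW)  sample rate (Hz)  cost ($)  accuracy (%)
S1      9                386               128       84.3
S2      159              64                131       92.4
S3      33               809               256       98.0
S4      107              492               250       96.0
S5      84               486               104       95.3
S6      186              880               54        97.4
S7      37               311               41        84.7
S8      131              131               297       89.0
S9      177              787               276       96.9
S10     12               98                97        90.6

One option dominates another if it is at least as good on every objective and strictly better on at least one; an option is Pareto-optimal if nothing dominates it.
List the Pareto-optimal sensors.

S1, S3, S4, S5, S6, S7, S10

S1: not dominated (best power draw).
S2: dominated by S5 (power draw 84≤159, sample rate 486≥64, cost 104≤131, accuracy 95.3≥92.4).
S3: not dominated (best accuracy).
S4: not dominated.
S5: not dominated.
S6: not dominated (best sample rate).
S7: not dominated (best cost).
S8: dominated by S3 (power draw 33≤131, sample rate 809≥131, cost 256≤297, accuracy 98.0≥89.0).
S9: dominated by S3 (power draw 33≤177, sample rate 809≥787, cost 256≤276, accuracy 98.0≥96.9).
S10: not dominated.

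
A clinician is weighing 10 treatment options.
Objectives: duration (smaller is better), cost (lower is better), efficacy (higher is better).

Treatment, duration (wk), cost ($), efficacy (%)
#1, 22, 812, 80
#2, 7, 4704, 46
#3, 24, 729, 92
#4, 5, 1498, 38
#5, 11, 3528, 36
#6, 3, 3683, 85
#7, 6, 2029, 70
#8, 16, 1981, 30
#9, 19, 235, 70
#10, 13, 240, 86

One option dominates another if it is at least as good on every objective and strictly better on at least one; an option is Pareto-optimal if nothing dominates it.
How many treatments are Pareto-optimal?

#1: dominated by #10 (duration 13≤22, cost 240≤812, efficacy 86≥80).
#2: dominated by #6 (duration 3≤7, cost 3683≤4704, efficacy 85≥46).
#3: not dominated (best efficacy).
#4: not dominated.
#5: dominated by #4 (duration 5≤11, cost 1498≤3528, efficacy 38≥36).
#6: not dominated (best duration).
#7: not dominated.
#8: dominated by #4 (duration 5≤16, cost 1498≤1981, efficacy 38≥30).
#9: not dominated (best cost).
#10: not dominated.
Pareto-optimal: #3, #4, #6, #7, #9, #10 → 6.

6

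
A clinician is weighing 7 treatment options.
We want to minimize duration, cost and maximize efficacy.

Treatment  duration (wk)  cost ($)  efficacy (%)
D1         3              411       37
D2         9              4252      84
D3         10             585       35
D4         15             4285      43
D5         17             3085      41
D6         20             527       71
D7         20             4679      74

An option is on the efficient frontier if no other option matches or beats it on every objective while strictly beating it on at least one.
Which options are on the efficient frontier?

D1: not dominated (best duration).
D2: not dominated (best efficacy).
D3: dominated by D1 (duration 3≤10, cost 411≤585, efficacy 37≥35).
D4: dominated by D2 (duration 9≤15, cost 4252≤4285, efficacy 84≥43).
D5: not dominated.
D6: not dominated.
D7: dominated by D2 (duration 9≤20, cost 4252≤4679, efficacy 84≥74).

D1, D2, D5, D6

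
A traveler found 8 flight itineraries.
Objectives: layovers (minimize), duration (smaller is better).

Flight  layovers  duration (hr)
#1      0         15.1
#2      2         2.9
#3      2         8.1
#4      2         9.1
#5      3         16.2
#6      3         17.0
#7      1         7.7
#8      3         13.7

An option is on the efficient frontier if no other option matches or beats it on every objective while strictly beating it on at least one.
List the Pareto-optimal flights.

#1, #2, #7

#1: not dominated (best layovers).
#2: not dominated (best duration).
#3: dominated by #2 (layovers 2≤2, duration 2.9≤8.1).
#4: dominated by #2 (layovers 2≤2, duration 2.9≤9.1).
#5: dominated by #1 (layovers 0≤3, duration 15.1≤16.2).
#6: dominated by #1 (layovers 0≤3, duration 15.1≤17.0).
#7: not dominated.
#8: dominated by #2 (layovers 2≤3, duration 2.9≤13.7).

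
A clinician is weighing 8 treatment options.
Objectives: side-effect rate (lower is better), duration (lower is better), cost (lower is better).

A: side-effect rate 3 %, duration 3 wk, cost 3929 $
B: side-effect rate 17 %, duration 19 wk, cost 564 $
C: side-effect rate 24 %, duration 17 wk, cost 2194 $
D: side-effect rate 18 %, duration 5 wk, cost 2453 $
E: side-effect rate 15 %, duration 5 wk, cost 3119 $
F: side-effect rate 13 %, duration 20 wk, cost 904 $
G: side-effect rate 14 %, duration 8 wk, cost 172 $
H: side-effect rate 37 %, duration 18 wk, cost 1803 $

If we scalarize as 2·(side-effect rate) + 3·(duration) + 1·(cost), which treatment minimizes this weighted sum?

A: 2·3 + 3·3 + 1·3929 = 3944
B: 2·17 + 3·19 + 1·564 = 655
C: 2·24 + 3·17 + 1·2194 = 2293
D: 2·18 + 3·5 + 1·2453 = 2504
E: 2·15 + 3·5 + 1·3119 = 3164
F: 2·13 + 3·20 + 1·904 = 990
G: 2·14 + 3·8 + 1·172 = 224
H: 2·37 + 3·18 + 1·1803 = 1931
Lowest: G at 224.

G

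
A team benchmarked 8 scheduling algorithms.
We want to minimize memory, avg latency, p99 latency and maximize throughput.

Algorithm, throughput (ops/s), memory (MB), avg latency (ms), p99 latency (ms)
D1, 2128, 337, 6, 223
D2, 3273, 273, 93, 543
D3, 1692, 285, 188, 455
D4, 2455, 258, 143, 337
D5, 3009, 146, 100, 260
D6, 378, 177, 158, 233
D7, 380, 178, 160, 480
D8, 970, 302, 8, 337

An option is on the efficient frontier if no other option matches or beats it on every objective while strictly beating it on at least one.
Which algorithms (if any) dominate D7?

D5: throughput 3009≥380, memory 146≤178, avg latency 100≤160, p99 latency 260≤480 — dominates D7.
Others (D1, D2, D3, D4, D6, D8) are each worse than D7 on at least one objective.

D5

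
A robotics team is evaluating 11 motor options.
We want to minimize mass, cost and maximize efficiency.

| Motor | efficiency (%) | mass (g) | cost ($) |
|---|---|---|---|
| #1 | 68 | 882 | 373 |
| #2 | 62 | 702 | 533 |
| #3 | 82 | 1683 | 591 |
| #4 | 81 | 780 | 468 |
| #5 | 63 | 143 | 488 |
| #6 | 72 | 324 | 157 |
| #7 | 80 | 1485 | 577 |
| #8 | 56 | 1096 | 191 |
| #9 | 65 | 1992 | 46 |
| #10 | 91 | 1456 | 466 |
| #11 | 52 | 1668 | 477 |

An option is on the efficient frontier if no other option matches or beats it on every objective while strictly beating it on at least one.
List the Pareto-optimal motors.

#4, #5, #6, #9, #10

#1: dominated by #6 (efficiency 72≥68, mass 324≤882, cost 157≤373).
#2: dominated by #5 (efficiency 63≥62, mass 143≤702, cost 488≤533).
#3: dominated by #10 (efficiency 91≥82, mass 1456≤1683, cost 466≤591).
#4: not dominated.
#5: not dominated (best mass).
#6: not dominated.
#7: dominated by #4 (efficiency 81≥80, mass 780≤1485, cost 468≤577).
#8: dominated by #6 (efficiency 72≥56, mass 324≤1096, cost 157≤191).
#9: not dominated (best cost).
#10: not dominated (best efficiency).
#11: dominated by #1 (efficiency 68≥52, mass 882≤1668, cost 373≤477).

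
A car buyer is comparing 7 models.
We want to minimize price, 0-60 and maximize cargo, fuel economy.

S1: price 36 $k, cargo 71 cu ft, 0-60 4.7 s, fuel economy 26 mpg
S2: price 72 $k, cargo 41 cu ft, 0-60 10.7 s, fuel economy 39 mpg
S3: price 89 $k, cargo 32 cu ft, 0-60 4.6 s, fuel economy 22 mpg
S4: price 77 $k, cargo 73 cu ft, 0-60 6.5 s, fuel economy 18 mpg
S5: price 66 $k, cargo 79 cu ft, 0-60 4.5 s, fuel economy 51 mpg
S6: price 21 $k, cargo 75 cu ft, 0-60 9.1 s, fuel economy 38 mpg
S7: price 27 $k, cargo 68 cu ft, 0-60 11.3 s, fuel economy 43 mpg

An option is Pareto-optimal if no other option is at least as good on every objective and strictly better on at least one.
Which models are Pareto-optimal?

S1, S5, S6, S7

S1: not dominated.
S2: dominated by S5 (price 66≤72, cargo 79≥41, 0-60 4.5≤10.7, fuel economy 51≥39).
S3: dominated by S5 (price 66≤89, cargo 79≥32, 0-60 4.5≤4.6, fuel economy 51≥22).
S4: dominated by S5 (price 66≤77, cargo 79≥73, 0-60 4.5≤6.5, fuel economy 51≥18).
S5: not dominated (best cargo).
S6: not dominated (best price).
S7: not dominated.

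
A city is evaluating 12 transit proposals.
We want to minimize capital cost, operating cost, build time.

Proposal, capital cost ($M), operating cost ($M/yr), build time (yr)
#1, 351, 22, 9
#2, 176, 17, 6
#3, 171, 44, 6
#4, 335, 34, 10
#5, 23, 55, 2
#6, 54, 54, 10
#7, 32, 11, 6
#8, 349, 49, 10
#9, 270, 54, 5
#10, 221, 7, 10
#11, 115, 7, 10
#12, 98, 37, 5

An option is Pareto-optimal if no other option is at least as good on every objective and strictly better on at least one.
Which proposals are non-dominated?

#5, #7, #11, #12

#1: dominated by #2 (capital cost 176≤351, operating cost 17≤22, build time 6≤9).
#2: dominated by #7 (capital cost 32≤176, operating cost 11≤17, build time 6≤6).
#3: dominated by #7 (capital cost 32≤171, operating cost 11≤44, build time 6≤6).
#4: dominated by #2 (capital cost 176≤335, operating cost 17≤34, build time 6≤10).
#5: not dominated (best capital cost).
#6: dominated by #7 (capital cost 32≤54, operating cost 11≤54, build time 6≤10).
#7: not dominated.
#8: dominated by #2 (capital cost 176≤349, operating cost 17≤49, build time 6≤10).
#9: dominated by #12 (capital cost 98≤270, operating cost 37≤54, build time 5≤5).
#10: dominated by #11 (capital cost 115≤221, operating cost 7≤7, build time 10≤10).
#11: not dominated.
#12: not dominated.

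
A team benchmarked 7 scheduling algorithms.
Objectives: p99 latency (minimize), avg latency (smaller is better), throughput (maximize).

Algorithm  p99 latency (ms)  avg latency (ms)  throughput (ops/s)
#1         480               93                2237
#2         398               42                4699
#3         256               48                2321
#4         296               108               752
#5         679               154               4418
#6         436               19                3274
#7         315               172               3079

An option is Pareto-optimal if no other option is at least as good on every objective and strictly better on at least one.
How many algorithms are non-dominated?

4

#1: dominated by #2 (p99 latency 398≤480, avg latency 42≤93, throughput 4699≥2237).
#2: not dominated (best throughput).
#3: not dominated (best p99 latency).
#4: dominated by #3 (p99 latency 256≤296, avg latency 48≤108, throughput 2321≥752).
#5: dominated by #2 (p99 latency 398≤679, avg latency 42≤154, throughput 4699≥4418).
#6: not dominated (best avg latency).
#7: not dominated.
Pareto-optimal: #2, #3, #6, #7 → 4.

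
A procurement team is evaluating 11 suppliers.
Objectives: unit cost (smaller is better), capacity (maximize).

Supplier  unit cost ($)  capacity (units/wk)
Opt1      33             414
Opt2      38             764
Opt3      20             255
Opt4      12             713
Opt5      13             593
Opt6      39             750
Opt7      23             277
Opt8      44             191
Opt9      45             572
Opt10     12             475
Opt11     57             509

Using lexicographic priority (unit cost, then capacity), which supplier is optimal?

First minimize unit cost: best is 12, kept {Opt4, Opt10}.
Then maximize capacity: best is 713, kept {Opt4}.

Opt4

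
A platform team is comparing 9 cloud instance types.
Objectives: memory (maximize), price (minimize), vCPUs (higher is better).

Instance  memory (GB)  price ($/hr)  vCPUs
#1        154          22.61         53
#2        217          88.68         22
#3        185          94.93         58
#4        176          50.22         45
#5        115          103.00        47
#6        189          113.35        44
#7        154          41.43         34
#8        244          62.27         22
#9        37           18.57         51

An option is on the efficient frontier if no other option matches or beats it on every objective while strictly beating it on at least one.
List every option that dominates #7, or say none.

#1: memory 154≥154, price 22.61≤41.43, vCPUs 53≥34 — dominates #7.
Others (#2, #3, #4, #5, #6, #8, #9) are each worse than #7 on at least one objective.

#1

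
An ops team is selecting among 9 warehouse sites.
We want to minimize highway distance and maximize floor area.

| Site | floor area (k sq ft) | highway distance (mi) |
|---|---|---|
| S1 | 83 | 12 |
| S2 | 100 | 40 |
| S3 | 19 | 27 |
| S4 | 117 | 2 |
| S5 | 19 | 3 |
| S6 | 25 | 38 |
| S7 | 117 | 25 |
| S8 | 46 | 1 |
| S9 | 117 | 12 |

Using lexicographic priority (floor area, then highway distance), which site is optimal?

First maximize floor area: best is 117, kept {S4, S7, S9}.
Then minimize highway distance: best is 2, kept {S4}.

S4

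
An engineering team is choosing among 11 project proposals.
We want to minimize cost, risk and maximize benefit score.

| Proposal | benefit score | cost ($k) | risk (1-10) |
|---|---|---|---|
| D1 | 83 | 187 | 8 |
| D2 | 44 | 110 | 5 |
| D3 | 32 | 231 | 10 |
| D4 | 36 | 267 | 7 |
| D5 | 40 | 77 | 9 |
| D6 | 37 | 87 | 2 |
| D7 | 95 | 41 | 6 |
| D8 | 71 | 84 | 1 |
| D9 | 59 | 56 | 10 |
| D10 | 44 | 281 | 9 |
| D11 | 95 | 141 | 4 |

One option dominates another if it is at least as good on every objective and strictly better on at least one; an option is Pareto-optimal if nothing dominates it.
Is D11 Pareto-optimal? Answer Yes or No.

Yes

D1: worse on benefit score (83 vs 95).
D2: worse on benefit score (44 vs 95).
D3: worse on benefit score (32 vs 95).
D4: worse on benefit score (36 vs 95).
D5: worse on benefit score (40 vs 95).
D6: worse on benefit score (37 vs 95).
D7: worse on risk (6 vs 4).
D8: worse on benefit score (71 vs 95).
D9: worse on benefit score (59 vs 95).
D10: worse on benefit score (44 vs 95).
No option is at least as good as D11 on every objective and strictly better on one.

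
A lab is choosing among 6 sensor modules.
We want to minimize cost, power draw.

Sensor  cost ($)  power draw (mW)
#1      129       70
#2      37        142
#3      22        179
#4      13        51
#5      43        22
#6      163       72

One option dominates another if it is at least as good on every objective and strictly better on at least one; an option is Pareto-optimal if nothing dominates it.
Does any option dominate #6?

Yes

#1 vs #6: cost 129≤163, power draw 70≤72 — #1 is at least as good on every objective and strictly better on at least one, so #1 dominates #6.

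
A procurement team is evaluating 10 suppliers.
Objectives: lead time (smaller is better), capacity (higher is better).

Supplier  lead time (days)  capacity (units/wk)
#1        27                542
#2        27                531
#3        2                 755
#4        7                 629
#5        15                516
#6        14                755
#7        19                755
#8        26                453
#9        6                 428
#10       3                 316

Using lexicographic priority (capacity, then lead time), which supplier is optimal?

#3

First maximize capacity: best is 755, kept {#3, #6, #7}.
Then minimize lead time: best is 2, kept {#3}.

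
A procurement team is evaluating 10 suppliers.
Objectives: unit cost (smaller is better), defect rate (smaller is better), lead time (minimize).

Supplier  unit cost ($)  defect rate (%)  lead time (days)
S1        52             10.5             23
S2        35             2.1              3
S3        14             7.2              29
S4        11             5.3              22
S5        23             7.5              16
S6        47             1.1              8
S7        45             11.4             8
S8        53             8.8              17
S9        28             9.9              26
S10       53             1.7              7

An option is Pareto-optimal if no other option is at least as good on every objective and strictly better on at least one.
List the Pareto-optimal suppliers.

S1: dominated by S2 (unit cost 35≤52, defect rate 2.1≤10.5, lead time 3≤23).
S2: not dominated (best lead time).
S3: dominated by S4 (unit cost 11≤14, defect rate 5.3≤7.2, lead time 22≤29).
S4: not dominated (best unit cost).
S5: not dominated.
S6: not dominated (best defect rate).
S7: dominated by S2 (unit cost 35≤45, defect rate 2.1≤11.4, lead time 3≤8).
S8: dominated by S2 (unit cost 35≤53, defect rate 2.1≤8.8, lead time 3≤17).
S9: dominated by S4 (unit cost 11≤28, defect rate 5.3≤9.9, lead time 22≤26).
S10: not dominated.

S2, S4, S5, S6, S10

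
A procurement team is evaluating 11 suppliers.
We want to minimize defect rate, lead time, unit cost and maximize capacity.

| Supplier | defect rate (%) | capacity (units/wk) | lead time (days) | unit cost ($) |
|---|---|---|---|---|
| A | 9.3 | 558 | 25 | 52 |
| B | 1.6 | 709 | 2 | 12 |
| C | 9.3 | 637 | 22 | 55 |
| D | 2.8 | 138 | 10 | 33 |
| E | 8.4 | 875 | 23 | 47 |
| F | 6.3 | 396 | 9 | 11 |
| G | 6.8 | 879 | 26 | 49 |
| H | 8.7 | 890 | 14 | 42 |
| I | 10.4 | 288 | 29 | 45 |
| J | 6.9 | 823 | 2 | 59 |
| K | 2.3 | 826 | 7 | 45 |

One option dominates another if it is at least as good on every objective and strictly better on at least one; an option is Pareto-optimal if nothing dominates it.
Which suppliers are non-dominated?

A: dominated by B (defect rate 1.6≤9.3, capacity 709≥558, lead time 2≤25, unit cost 12≤52).
B: not dominated (best defect rate).
C: dominated by B (defect rate 1.6≤9.3, capacity 709≥637, lead time 2≤22, unit cost 12≤55).
D: dominated by B (defect rate 1.6≤2.8, capacity 709≥138, lead time 2≤10, unit cost 12≤33).
E: not dominated.
F: not dominated (best unit cost).
G: not dominated.
H: not dominated (best capacity).
I: dominated by B (defect rate 1.6≤10.4, capacity 709≥288, lead time 2≤29, unit cost 12≤45).
J: not dominated.
K: not dominated.

B, E, F, G, H, J, K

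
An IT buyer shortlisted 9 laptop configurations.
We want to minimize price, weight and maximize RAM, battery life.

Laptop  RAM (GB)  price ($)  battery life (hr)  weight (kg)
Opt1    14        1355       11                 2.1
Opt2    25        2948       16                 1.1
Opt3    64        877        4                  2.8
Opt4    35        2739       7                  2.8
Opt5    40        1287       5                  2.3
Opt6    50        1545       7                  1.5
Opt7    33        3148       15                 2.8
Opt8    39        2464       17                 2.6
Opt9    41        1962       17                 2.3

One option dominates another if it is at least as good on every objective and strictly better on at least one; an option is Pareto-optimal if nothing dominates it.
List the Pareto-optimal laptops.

Opt1: not dominated.
Opt2: not dominated (best weight).
Opt3: not dominated (best RAM).
Opt4: dominated by Opt6 (RAM 50≥35, price 1545≤2739, battery life 7≥7, weight 1.5≤2.8).
Opt5: not dominated.
Opt6: not dominated.
Opt7: dominated by Opt8 (RAM 39≥33, price 2464≤3148, battery life 17≥15, weight 2.6≤2.8).
Opt8: dominated by Opt9 (RAM 41≥39, price 1962≤2464, battery life 17≥17, weight 2.3≤2.6).
Opt9: not dominated.

Opt1, Opt2, Opt3, Opt5, Opt6, Opt9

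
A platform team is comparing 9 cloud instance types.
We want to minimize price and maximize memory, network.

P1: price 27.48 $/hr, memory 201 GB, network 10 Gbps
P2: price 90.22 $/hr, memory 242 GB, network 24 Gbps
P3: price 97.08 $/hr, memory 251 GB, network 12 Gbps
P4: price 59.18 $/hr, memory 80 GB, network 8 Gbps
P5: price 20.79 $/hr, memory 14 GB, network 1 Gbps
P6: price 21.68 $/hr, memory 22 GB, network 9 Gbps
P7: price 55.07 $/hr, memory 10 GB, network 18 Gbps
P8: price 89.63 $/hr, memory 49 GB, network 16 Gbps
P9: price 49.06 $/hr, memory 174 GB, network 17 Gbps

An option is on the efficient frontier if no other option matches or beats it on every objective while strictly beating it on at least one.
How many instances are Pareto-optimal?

7

P1: not dominated.
P2: not dominated (best network).
P3: not dominated (best memory).
P4: dominated by P1 (price 27.48≤59.18, memory 201≥80, network 10≥8).
P5: not dominated (best price).
P6: not dominated.
P7: not dominated.
P8: dominated by P9 (price 49.06≤89.63, memory 174≥49, network 17≥16).
P9: not dominated.
Pareto-optimal: P1, P2, P3, P5, P6, P7, P9 → 7.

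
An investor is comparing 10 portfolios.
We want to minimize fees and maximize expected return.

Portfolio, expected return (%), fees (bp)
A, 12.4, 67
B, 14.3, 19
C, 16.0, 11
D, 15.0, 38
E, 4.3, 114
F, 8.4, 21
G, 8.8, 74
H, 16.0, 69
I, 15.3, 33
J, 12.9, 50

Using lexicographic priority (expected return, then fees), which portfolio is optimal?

First maximize expected return: best is 16.0, kept {C, H}.
Then minimize fees: best is 11, kept {C}.

C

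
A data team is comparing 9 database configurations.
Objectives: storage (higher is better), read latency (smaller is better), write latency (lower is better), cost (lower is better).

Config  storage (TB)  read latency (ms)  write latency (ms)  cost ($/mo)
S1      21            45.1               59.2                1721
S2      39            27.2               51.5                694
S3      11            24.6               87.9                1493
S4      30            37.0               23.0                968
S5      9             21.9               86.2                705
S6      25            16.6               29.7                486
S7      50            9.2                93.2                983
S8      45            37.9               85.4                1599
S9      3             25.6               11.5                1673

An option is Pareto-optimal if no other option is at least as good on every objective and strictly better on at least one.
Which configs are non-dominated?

S2, S4, S6, S7, S8, S9

S1: dominated by S2 (storage 39≥21, read latency 27.2≤45.1, write latency 51.5≤59.2, cost 694≤1721).
S2: not dominated.
S3: dominated by S6 (storage 25≥11, read latency 16.6≤24.6, write latency 29.7≤87.9, cost 486≤1493).
S4: not dominated.
S5: dominated by S6 (storage 25≥9, read latency 16.6≤21.9, write latency 29.7≤86.2, cost 486≤705).
S6: not dominated (best cost).
S7: not dominated (best storage).
S8: not dominated.
S9: not dominated (best write latency).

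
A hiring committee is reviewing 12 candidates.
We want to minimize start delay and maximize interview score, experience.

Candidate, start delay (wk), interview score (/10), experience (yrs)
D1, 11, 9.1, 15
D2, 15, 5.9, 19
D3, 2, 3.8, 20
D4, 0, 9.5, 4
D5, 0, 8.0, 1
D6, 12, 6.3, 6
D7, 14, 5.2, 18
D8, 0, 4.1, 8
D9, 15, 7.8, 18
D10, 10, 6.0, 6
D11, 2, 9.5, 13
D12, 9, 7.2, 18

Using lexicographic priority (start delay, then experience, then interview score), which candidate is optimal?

D8

First minimize start delay: best is 0, kept {D4, D5, D8}.
Then maximize experience: best is 8, kept {D8}.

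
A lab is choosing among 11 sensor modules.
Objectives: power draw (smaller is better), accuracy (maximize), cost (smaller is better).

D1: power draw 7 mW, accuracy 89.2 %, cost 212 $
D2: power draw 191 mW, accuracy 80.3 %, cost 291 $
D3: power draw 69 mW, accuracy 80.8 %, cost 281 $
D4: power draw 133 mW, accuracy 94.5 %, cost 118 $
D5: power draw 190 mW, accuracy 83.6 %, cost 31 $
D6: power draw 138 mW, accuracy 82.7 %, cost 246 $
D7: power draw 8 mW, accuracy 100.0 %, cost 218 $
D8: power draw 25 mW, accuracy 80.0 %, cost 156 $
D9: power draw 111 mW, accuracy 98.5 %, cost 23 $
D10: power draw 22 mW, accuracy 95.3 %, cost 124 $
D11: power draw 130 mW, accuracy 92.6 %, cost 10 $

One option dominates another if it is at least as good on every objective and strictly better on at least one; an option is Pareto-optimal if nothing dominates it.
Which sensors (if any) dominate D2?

D1: power draw 7≤191, accuracy 89.2≥80.3, cost 212≤291 — dominates D2.
D3: power draw 69≤191, accuracy 80.8≥80.3, cost 281≤291 — dominates D2.
D4: power draw 133≤191, accuracy 94.5≥80.3, cost 118≤291 — dominates D2.
D5: power draw 190≤191, accuracy 83.6≥80.3, cost 31≤291 — dominates D2.
D6: power draw 138≤191, accuracy 82.7≥80.3, cost 246≤291 — dominates D2.
D7: power draw 8≤191, accuracy 100.0≥80.3, cost 218≤291 — dominates D2.
D9: power draw 111≤191, accuracy 98.5≥80.3, cost 23≤291 — dominates D2.
D10: power draw 22≤191, accuracy 95.3≥80.3, cost 124≤291 — dominates D2.
D11: power draw 130≤191, accuracy 92.6≥80.3, cost 10≤291 — dominates D2.
Others (D8) are each worse than D2 on at least one objective.

D1, D3, D4, D5, D6, D7, D9, D10, D11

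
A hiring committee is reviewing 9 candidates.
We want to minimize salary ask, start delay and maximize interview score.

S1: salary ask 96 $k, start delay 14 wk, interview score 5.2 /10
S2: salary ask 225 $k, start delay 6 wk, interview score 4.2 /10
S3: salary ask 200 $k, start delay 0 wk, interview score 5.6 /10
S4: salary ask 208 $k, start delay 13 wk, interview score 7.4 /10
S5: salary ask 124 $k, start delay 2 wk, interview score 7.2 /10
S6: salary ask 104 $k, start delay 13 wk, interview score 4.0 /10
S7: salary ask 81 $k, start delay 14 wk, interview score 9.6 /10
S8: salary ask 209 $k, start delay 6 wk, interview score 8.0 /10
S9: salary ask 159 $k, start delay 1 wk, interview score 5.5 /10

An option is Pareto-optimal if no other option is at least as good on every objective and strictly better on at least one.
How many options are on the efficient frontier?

7

S1: dominated by S7 (salary ask 81≤96, start delay 14≤14, interview score 9.6≥5.2).
S2: dominated by S3 (salary ask 200≤225, start delay 0≤6, interview score 5.6≥4.2).
S3: not dominated (best start delay).
S4: not dominated.
S5: not dominated.
S6: not dominated.
S7: not dominated (best salary ask).
S8: not dominated.
S9: not dominated.
Pareto-optimal: S3, S4, S5, S6, S7, S8, S9 → 7.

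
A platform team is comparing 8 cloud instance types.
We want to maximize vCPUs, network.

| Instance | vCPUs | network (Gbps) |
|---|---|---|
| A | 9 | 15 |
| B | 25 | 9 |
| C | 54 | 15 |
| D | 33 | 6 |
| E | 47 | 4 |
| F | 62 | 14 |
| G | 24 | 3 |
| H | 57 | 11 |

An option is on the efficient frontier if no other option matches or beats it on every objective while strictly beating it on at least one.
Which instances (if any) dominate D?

C: vCPUs 54≥33, network 15≥6 — dominates D.
F: vCPUs 62≥33, network 14≥6 — dominates D.
H: vCPUs 57≥33, network 11≥6 — dominates D.
Others (A, B, E, G) are each worse than D on at least one objective.

C, F, H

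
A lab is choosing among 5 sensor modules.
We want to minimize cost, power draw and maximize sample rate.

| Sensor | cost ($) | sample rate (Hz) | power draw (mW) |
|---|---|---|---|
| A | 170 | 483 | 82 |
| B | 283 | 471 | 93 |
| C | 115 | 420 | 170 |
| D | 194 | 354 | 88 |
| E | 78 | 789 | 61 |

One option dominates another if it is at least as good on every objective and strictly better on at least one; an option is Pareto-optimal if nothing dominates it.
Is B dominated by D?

No

D vs B: D is worse on sample rate (354 vs 471), so it does not dominate B.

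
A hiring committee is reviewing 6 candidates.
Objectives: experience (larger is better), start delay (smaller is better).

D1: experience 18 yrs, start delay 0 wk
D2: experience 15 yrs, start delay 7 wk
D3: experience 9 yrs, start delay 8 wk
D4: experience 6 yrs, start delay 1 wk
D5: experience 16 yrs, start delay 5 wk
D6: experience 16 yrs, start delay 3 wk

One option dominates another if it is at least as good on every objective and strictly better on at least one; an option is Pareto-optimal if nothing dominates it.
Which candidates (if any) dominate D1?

none

D2: worse on experience (15 vs 18).
D3: worse on experience (9 vs 18).
D4: worse on experience (6 vs 18).
D5: worse on experience (16 vs 18).
D6: worse on experience (16 vs 18).
No option dominates D1.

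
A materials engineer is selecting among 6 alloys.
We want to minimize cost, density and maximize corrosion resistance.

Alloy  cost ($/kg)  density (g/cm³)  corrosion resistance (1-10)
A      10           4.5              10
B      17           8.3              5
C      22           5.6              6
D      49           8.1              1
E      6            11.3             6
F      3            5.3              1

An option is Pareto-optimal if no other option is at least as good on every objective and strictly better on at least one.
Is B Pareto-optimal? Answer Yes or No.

No

A vs B: cost 10≤17, density 4.5≤8.3, corrosion resistance 10≥5 — A is at least as good on every objective and strictly better on at least one, so A dominates B.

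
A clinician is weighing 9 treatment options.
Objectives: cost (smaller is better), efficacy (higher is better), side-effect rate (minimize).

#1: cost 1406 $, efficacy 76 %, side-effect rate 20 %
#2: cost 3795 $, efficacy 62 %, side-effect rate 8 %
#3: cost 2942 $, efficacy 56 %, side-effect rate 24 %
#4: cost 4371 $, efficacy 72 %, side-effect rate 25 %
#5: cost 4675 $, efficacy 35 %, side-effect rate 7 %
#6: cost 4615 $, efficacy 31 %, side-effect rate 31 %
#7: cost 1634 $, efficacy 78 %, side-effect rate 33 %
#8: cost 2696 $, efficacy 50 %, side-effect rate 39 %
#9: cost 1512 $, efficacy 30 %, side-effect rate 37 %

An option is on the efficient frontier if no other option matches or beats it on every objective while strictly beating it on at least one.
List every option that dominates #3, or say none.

#1

#1: cost 1406≤2942, efficacy 76≥56, side-effect rate 20≤24 — dominates #3.
Others (#2, #4, #5, #6, #7, #8, #9) are each worse than #3 on at least one objective.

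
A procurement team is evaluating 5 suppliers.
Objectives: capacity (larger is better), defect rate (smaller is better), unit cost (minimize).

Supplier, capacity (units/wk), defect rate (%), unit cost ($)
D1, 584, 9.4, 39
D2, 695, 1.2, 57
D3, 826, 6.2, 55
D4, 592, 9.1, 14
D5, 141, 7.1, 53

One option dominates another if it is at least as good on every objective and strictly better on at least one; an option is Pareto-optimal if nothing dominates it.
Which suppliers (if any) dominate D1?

D4

D4: capacity 592≥584, defect rate 9.1≤9.4, unit cost 14≤39 — dominates D1.
Others (D2, D3, D5) are each worse than D1 on at least one objective.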